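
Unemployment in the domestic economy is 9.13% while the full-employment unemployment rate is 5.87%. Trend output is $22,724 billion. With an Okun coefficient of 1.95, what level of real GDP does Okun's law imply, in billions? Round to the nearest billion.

Unemployment gap = 9.13 - 5.87 = 3.26 points, so the output gap is -1.95 × 3.26 = -6.357%.
Actual GDP = 22724 × (1 - 6.357/100) = 22724 × 0.93643 ≈ 21279 billion.

$21,279 billion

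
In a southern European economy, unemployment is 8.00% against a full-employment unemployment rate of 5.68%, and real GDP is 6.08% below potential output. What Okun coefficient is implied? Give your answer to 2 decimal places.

β ≈ 2.62

Okun's law: output gap = -β × (u - u*).
-6.08 = -β × (8 - 5.68) = -β × 2.32, so β = 6.08/2.32 = 2.62.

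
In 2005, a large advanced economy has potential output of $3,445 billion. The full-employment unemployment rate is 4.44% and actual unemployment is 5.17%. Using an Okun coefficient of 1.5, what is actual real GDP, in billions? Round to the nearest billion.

Unemployment gap = 5.17 - 4.44 = 0.73 points, so the output gap is -1.5 × 0.73 = -1.095%.
Actual GDP = 3445 × (1 - 1.095/100) = 3445 × 0.98905 ≈ 3407 billion.

$3,407 billion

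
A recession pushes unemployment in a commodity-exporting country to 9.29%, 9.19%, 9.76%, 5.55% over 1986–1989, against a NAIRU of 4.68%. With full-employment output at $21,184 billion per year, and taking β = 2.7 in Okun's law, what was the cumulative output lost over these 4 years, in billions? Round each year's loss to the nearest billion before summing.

$8,621 billion

Year 1986: gap = -2.7 × (9.29 - 4.68) = -12.447%, loss ≈ 21184 × 12.447/100 ≈ 2637.
Year 1987: gap = -2.7 × (9.19 - 4.68) = -12.177%, loss ≈ 21184 × 12.177/100 ≈ 2580.
Year 1988: gap = -2.7 × (9.76 - 4.68) = -13.716%, loss ≈ 21184 × 13.716/100 ≈ 2906.
Year 1989: gap = -2.7 × (5.55 - 4.68) = -2.349%, loss ≈ 21184 × 2.349/100 ≈ 498.
Total lost output = 2637 + 2580 + 2906 + 498 = 8621 billion.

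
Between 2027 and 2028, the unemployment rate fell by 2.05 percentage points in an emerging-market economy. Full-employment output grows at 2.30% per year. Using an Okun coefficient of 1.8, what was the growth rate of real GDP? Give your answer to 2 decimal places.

Growth-rate Okun's law: g_Y = g_Y* - β × Δu.
g_Y = 2.30 - 1.8 × (-2.05) = 2.3 + 3.69 = 5.99%, i.e. 5.99% to 2 d.p.

5.99%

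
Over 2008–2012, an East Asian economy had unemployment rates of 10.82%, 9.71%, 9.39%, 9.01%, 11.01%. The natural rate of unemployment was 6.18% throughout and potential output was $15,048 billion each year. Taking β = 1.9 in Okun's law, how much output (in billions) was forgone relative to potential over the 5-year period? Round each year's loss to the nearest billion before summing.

$5,444 billion

Year 2008: gap = -1.9 × (10.82 - 6.18) = -8.816%, loss ≈ 15048 × 8.816/100 ≈ 1327.
Year 2009: gap = -1.9 × (9.71 - 6.18) = -6.707%, loss ≈ 15048 × 6.707/100 ≈ 1009.
Year 2010: gap = -1.9 × (9.39 - 6.18) = -6.099%, loss ≈ 15048 × 6.099/100 ≈ 918.
Year 2011: gap = -1.9 × (9.01 - 6.18) = -5.377%, loss ≈ 15048 × 5.377/100 ≈ 809.
Year 2012: gap = -1.9 × (11.01 - 6.18) = -9.177%, loss ≈ 15048 × 9.177/100 ≈ 1381.
Total lost output = 1327 + 1009 + 918 + 809 + 1381 = 5444 billion.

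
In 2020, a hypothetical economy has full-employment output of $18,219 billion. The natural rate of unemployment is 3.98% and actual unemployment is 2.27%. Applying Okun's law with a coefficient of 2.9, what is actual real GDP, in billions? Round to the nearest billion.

Unemployment gap = 2.27 - 3.98 = -1.71 points, so the output gap is -2.9 × (-1.71) = 4.959%.
Actual GDP = 18219 × (1 + 4.959/100) = 18219 × 1.04959 ≈ 19122 billion.

$19,122 billion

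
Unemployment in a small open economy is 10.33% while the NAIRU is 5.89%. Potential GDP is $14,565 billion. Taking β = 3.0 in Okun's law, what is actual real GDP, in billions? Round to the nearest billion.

Unemployment gap = 10.33 - 5.89 = 4.44 points, so the output gap is -3 × 4.44 = -13.32%.
Actual GDP = 14565 × (1 - 13.32/100) = 14565 × 0.8668 ≈ 12625 billion.

$12,625 billion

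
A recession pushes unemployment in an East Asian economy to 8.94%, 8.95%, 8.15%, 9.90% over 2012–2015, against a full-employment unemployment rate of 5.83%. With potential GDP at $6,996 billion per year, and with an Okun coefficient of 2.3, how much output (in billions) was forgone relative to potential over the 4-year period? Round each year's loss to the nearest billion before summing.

$2,030 billion

Year 2012: gap = -2.3 × (8.94 - 5.83) = -7.153%, loss ≈ 6996 × 7.153/100 ≈ 500.
Year 2013: gap = -2.3 × (8.95 - 5.83) = -7.176%, loss ≈ 6996 × 7.176/100 ≈ 502.
Year 2014: gap = -2.3 × (8.15 - 5.83) = -5.336%, loss ≈ 6996 × 5.336/100 ≈ 373.
Year 2015: gap = -2.3 × (9.9 - 5.83) = -9.361%, loss ≈ 6996 × 9.361/100 ≈ 655.
Total lost output = 500 + 502 + 373 + 655 = 2030 billion.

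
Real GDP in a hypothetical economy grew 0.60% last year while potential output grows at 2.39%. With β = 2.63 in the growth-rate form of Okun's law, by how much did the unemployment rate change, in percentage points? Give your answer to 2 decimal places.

0.68 percentage points

Growth-rate Okun's law: g_Y = g_Y* - β × Δu, so Δu = (g_Y* - g_Y)/β.
Δu = (2.39 - 0.6)/2.63 = 1.79/2.63 = 0.68 percentage points.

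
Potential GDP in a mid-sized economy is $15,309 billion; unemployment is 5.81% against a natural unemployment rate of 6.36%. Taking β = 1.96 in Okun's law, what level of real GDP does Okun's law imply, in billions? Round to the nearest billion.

Unemployment gap = 5.81 - 6.36 = -0.55 points, so the output gap is -1.96 × (-0.55) = 1.078%.
Actual GDP = 15309 × (1 + 1.078/100) = 15309 × 1.01078 ≈ 15474 billion.

$15,474 billion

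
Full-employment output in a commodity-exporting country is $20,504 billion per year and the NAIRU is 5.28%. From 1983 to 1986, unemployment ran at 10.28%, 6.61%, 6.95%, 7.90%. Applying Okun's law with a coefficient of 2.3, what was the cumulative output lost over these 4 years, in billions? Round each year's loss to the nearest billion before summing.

$5,009 billion

Year 1983: gap = -2.3 × (10.28 - 5.28) = -11.5%, loss ≈ 20504 × 11.5/100 ≈ 2358.
Year 1984: gap = -2.3 × (6.61 - 5.28) = -3.059%, loss ≈ 20504 × 3.059/100 ≈ 627.
Year 1985: gap = -2.3 × (6.95 - 5.28) = -3.841%, loss ≈ 20504 × 3.841/100 ≈ 788.
Year 1986: gap = -2.3 × (7.9 - 5.28) = -6.026%, loss ≈ 20504 × 6.026/100 ≈ 1236.
Total lost output = 2358 + 627 + 788 + 1236 = 5009 billion.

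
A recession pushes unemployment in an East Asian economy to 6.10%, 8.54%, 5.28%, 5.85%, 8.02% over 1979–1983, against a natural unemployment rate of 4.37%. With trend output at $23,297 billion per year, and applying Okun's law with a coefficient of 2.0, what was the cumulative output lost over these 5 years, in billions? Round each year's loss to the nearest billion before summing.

$5,564 billion

Year 1979: gap = -2.0 × (6.1 - 4.37) = -3.46%, loss ≈ 23297 × 3.46/100 ≈ 806.
Year 1980: gap = -2.0 × (8.54 - 4.37) = -8.34%, loss ≈ 23297 × 8.34/100 ≈ 1943.
Year 1981: gap = -2.0 × (5.28 - 4.37) = -1.82%, loss ≈ 23297 × 1.82/100 ≈ 424.
Year 1982: gap = -2.0 × (5.85 - 4.37) = -2.96%, loss ≈ 23297 × 2.96/100 ≈ 690.
Year 1983: gap = -2.0 × (8.02 - 4.37) = -7.3%, loss ≈ 23297 × 7.3/100 ≈ 1701.
Total lost output = 806 + 1943 + 424 + 690 + 1701 = 5564 billion.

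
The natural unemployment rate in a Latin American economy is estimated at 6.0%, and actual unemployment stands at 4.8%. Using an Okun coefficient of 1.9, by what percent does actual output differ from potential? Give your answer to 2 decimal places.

The unemployment gap is 4.8 - 6 = -1.2 percentage points.
Okun's law gives an output gap of -1.9 × (-1.2) = 2.28%, i.e. 2.28% above potential.

2.28%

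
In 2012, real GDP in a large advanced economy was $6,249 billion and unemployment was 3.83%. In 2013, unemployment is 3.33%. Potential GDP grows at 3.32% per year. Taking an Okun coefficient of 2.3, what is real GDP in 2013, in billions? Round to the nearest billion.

$6,528 billion

Δu = 3.33 - 3.83 = -0.5 points.
Okun's law (growth form): g_Y = g_Y* - β × Δu = 3.32 - 2.3 × (-0.50) = 3.32 + 1.15 = 4.47%.
Real GDP in the next year = 6249 × (1 + 4.47/100) = 6249 × 1.0447 ≈ 6528 billion.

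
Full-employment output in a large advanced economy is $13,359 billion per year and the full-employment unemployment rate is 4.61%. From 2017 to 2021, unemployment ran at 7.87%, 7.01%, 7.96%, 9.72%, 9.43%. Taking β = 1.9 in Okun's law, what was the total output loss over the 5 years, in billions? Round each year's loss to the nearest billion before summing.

Year 2017: gap = -1.9 × (7.87 - 4.61) = -6.194%, loss ≈ 13359 × 6.194/100 ≈ 827.
Year 2018: gap = -1.9 × (7.01 - 4.61) = -4.56%, loss ≈ 13359 × 4.56/100 ≈ 609.
Year 2019: gap = -1.9 × (7.96 - 4.61) = -6.365%, loss ≈ 13359 × 6.365/100 ≈ 850.
Year 2020: gap = -1.9 × (9.72 - 4.61) = -9.709%, loss ≈ 13359 × 9.709/100 ≈ 1297.
Year 2021: gap = -1.9 × (9.43 - 4.61) = -9.158%, loss ≈ 13359 × 9.158/100 ≈ 1223.
Total lost output = 827 + 609 + 850 + 1297 + 1223 = 4806 billion.

$4,806 billion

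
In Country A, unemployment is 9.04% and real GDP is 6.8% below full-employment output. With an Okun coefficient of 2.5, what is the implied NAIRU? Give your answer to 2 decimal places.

From Okun's law, u - u* = -(output gap)/β = -(-6.8)/2.5 = 2.72 points.
So u* = 9.04 - 2.72 = 6.32%.

6.32%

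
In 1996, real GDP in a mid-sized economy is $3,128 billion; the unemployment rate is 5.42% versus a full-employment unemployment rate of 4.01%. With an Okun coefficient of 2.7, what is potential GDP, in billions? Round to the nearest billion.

$3,252 billion

Unemployment gap = 5.42 - 4.01 = 1.41 points, so output gap = -2.7 × 1.41 = -3.807%.
Since Y = Y* × (1 + gap/100), Y* = 3128/0.96193 ≈ 3252 billion.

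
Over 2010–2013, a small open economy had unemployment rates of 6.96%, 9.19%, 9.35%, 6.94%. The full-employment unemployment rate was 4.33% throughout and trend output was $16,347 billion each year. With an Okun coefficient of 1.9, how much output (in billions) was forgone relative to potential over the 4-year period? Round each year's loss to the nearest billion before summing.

Year 2010: gap = -1.9 × (6.96 - 4.33) = -4.997%, loss ≈ 16347 × 4.997/100 ≈ 817.
Year 2011: gap = -1.9 × (9.19 - 4.33) = -9.234%, loss ≈ 16347 × 9.234/100 ≈ 1509.
Year 2012: gap = -1.9 × (9.35 - 4.33) = -9.538%, loss ≈ 16347 × 9.538/100 ≈ 1559.
Year 2013: gap = -1.9 × (6.94 - 4.33) = -4.959%, loss ≈ 16347 × 4.959/100 ≈ 811.
Total lost output = 817 + 1509 + 1559 + 811 = 4696 billion.

$4,696 billion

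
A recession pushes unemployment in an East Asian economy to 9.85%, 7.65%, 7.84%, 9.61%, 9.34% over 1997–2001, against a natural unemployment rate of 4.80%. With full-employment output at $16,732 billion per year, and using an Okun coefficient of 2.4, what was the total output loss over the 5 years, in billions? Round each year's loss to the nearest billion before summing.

Year 1997: gap = -2.4 × (9.85 - 4.8) = -12.12%, loss ≈ 16732 × 12.12/100 ≈ 2028.
Year 1998: gap = -2.4 × (7.65 - 4.8) = -6.84%, loss ≈ 16732 × 6.84/100 ≈ 1144.
Year 1999: gap = -2.4 × (7.84 - 4.8) = -7.296%, loss ≈ 16732 × 7.296/100 ≈ 1221.
Year 2000: gap = -2.4 × (9.61 - 4.8) = -11.544%, loss ≈ 16732 × 11.544/100 ≈ 1932.
Year 2001: gap = -2.4 × (9.34 - 4.8) = -10.896%, loss ≈ 16732 × 10.896/100 ≈ 1823.
Total lost output = 2028 + 1144 + 1221 + 1932 + 1823 = 8148 billion.

$8,148 billion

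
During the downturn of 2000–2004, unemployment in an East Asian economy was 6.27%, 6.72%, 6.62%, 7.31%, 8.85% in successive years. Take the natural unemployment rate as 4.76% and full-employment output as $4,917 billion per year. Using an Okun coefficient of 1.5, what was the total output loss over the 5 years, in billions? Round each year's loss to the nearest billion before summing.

$883 billion

Year 2000: gap = -1.5 × (6.27 - 4.76) = -2.265%, loss ≈ 4917 × 2.265/100 ≈ 111.
Year 2001: gap = -1.5 × (6.72 - 4.76) = -2.94%, loss ≈ 4917 × 2.94/100 ≈ 145.
Year 2002: gap = -1.5 × (6.62 - 4.76) = -2.79%, loss ≈ 4917 × 2.79/100 ≈ 137.
Year 2003: gap = -1.5 × (7.31 - 4.76) = -3.825%, loss ≈ 4917 × 3.825/100 ≈ 188.
Year 2004: gap = -1.5 × (8.85 - 4.76) = -6.135%, loss ≈ 4917 × 6.135/100 ≈ 302.
Total lost output = 111 + 145 + 137 + 188 + 302 = 883 billion.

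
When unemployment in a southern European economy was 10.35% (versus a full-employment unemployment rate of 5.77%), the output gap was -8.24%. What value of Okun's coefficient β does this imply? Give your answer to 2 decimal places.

β ≈ 1.80

Okun's law: output gap = -β × (u - u*).
-8.24 = -β × (10.35 - 5.77) = -β × 4.58, so β = 8.24/4.58 = 1.80.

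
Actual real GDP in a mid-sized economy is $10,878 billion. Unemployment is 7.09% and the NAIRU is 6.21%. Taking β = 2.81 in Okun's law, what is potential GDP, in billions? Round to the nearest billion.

Unemployment gap = 7.09 - 6.21 = 0.88 points, so output gap = -2.81 × 0.88 = -2.4728%.
Since Y = Y* × (1 + gap/100), Y* = 10878/0.975272 ≈ 11154 billion.

$11,154 billion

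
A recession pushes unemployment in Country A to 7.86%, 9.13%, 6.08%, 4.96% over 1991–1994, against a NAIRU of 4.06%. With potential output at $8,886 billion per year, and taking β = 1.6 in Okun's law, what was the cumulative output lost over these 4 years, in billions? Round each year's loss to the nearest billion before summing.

Year 1991: gap = -1.6 × (7.86 - 4.06) = -6.08%, loss ≈ 8886 × 6.08/100 ≈ 540.
Year 1992: gap = -1.6 × (9.13 - 4.06) = -8.112%, loss ≈ 8886 × 8.112/100 ≈ 721.
Year 1993: gap = -1.6 × (6.08 - 4.06) = -3.232%, loss ≈ 8886 × 3.232/100 ≈ 287.
Year 1994: gap = -1.6 × (4.96 - 4.06) = -1.44%, loss ≈ 8886 × 1.44/100 ≈ 128.
Total lost output = 540 + 721 + 287 + 128 = 1676 billion.

$1,676 billion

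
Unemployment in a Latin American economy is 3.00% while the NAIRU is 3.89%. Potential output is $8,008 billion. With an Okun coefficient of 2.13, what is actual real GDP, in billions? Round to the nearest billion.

$8,160 billion

Unemployment gap = 3 - 3.89 = -0.89 points, so the output gap is -2.13 × (-0.89) = 1.8957%.
Actual GDP = 8008 × (1 + 1.8957/100) = 8008 × 1.018957 ≈ 8160 billion.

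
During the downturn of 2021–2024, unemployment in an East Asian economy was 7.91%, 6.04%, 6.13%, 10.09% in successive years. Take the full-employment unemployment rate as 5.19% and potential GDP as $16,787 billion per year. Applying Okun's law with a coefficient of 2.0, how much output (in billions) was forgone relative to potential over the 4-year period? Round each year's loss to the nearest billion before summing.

Year 2021: gap = -2.0 × (7.91 - 5.19) = -5.44%, loss ≈ 16787 × 5.44/100 ≈ 913.
Year 2022: gap = -2.0 × (6.04 - 5.19) = -1.7%, loss ≈ 16787 × 1.7/100 ≈ 285.
Year 2023: gap = -2.0 × (6.13 - 5.19) = -1.88%, loss ≈ 16787 × 1.88/100 ≈ 316.
Year 2024: gap = -2.0 × (10.09 - 5.19) = -9.8%, loss ≈ 16787 × 9.8/100 ≈ 1645.
Total lost output = 913 + 285 + 316 + 1645 = 3159 billion.

$3,159 billion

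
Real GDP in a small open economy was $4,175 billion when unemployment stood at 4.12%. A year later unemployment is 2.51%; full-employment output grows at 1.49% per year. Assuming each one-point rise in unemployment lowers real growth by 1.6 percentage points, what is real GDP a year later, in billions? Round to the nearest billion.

$4,345 billion

Δu = 2.51 - 4.12 = -1.61 points.
Okun's law (growth form): g_Y = g_Y* - β × Δu = 1.49 - 1.6 × (-1.61) = 1.49 + 2.576 = 4.066%.
Real GDP in the next year = 4175 × (1 + 4.066/100) = 4175 × 1.04066 ≈ 4345 billion.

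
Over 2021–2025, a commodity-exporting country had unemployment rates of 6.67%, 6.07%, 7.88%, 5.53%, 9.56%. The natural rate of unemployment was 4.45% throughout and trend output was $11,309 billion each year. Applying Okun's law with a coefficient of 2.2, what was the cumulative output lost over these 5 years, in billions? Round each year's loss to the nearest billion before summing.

$3,348 billion

Year 2021: gap = -2.2 × (6.67 - 4.45) = -4.884%, loss ≈ 11309 × 4.884/100 ≈ 552.
Year 2022: gap = -2.2 × (6.07 - 4.45) = -3.564%, loss ≈ 11309 × 3.564/100 ≈ 403.
Year 2023: gap = -2.2 × (7.88 - 4.45) = -7.546%, loss ≈ 11309 × 7.546/100 ≈ 853.
Year 2024: gap = -2.2 × (5.53 - 4.45) = -2.376%, loss ≈ 11309 × 2.376/100 ≈ 269.
Year 2025: gap = -2.2 × (9.56 - 4.45) = -11.242%, loss ≈ 11309 × 11.242/100 ≈ 1271.
Total lost output = 552 + 403 + 853 + 269 + 1271 = 3348 billion.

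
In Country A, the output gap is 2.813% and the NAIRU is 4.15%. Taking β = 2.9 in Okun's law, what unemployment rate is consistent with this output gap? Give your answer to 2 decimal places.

3.18%

From Okun's law, u - u* = -(output gap)/β = -(2.813)/2.9 = -0.97 points.
So u = 4.15 - 0.97 = 3.18%.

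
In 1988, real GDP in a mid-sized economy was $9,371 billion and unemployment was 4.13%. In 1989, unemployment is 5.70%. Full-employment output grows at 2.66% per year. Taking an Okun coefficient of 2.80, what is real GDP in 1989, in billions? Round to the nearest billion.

Δu = 5.7 - 4.13 = 1.57 points.
Okun's law (growth form): g_Y = g_Y* - β × Δu = 2.66 - 2.80 × (1.57) = 2.66 - 4.396 = -1.736%.
Real GDP in the next year = 9371 × (1 - 1.736/100) = 9371 × 0.98264 ≈ 9208 billion.

$9,208 billion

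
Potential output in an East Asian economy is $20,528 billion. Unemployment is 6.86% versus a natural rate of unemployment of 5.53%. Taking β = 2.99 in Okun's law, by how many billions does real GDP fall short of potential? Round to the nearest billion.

$816 billion

Output gap = -2.99 × (6.86 - 5.53) = -2.99 × 1.33 = -3.9767%.
Actual GDP ≈ 20528 × 0.960233 ≈ 19712 billion, so the shortfall is 20528 - 19712 = 816 billion.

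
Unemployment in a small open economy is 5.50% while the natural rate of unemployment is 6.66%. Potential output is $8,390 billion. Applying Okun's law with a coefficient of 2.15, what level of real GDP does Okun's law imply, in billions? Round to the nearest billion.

Unemployment gap = 5.5 - 6.66 = -1.16 points, so the output gap is -2.15 × (-1.16) = 2.494%.
Actual GDP = 8390 × (1 + 2.494/100) = 8390 × 1.02494 ≈ 8599 billion.

$8,599 billion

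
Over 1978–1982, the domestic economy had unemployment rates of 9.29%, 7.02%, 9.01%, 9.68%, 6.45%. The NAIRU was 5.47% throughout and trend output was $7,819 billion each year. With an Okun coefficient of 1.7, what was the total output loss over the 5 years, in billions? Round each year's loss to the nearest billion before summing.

Year 1978: gap = -1.7 × (9.29 - 5.47) = -6.494%, loss ≈ 7819 × 6.494/100 ≈ 508.
Year 1979: gap = -1.7 × (7.02 - 5.47) = -2.635%, loss ≈ 7819 × 2.635/100 ≈ 206.
Year 1980: gap = -1.7 × (9.01 - 5.47) = -6.018%, loss ≈ 7819 × 6.018/100 ≈ 471.
Year 1981: gap = -1.7 × (9.68 - 5.47) = -7.157%, loss ≈ 7819 × 7.157/100 ≈ 560.
Year 1982: gap = -1.7 × (6.45 - 5.47) = -1.666%, loss ≈ 7819 × 1.666/100 ≈ 130.
Total lost output = 508 + 206 + 471 + 560 + 130 = 1875 billion.

$1,875 billion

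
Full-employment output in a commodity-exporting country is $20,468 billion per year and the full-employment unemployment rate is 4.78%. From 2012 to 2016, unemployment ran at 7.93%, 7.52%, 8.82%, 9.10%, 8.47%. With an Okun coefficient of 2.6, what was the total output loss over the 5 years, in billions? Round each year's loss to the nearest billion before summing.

$9,547 billion

Year 2012: gap = -2.6 × (7.93 - 4.78) = -8.19%, loss ≈ 20468 × 8.19/100 ≈ 1676.
Year 2013: gap = -2.6 × (7.52 - 4.78) = -7.124%, loss ≈ 20468 × 7.124/100 ≈ 1458.
Year 2014: gap = -2.6 × (8.82 - 4.78) = -10.504%, loss ≈ 20468 × 10.504/100 ≈ 2150.
Year 2015: gap = -2.6 × (9.1 - 4.78) = -11.232%, loss ≈ 20468 × 11.232/100 ≈ 2299.
Year 2016: gap = -2.6 × (8.47 - 4.78) = -9.594%, loss ≈ 20468 × 9.594/100 ≈ 1964.
Total lost output = 1676 + 1458 + 2150 + 2299 + 1964 = 9547 billion.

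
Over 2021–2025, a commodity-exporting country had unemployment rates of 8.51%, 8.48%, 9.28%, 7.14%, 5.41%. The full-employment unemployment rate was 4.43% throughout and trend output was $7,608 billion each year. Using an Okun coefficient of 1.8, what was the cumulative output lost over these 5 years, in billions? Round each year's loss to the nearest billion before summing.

$2,283 billion

Year 2021: gap = -1.8 × (8.51 - 4.43) = -7.344%, loss ≈ 7608 × 7.344/100 ≈ 559.
Year 2022: gap = -1.8 × (8.48 - 4.43) = -7.29%, loss ≈ 7608 × 7.29/100 ≈ 555.
Year 2023: gap = -1.8 × (9.28 - 4.43) = -8.73%, loss ≈ 7608 × 8.73/100 ≈ 664.
Year 2024: gap = -1.8 × (7.14 - 4.43) = -4.878%, loss ≈ 7608 × 4.878/100 ≈ 371.
Year 2025: gap = -1.8 × (5.41 - 4.43) = -1.764%, loss ≈ 7608 × 1.764/100 ≈ 134.
Total lost output = 559 + 555 + 664 + 371 + 134 = 2283 billion.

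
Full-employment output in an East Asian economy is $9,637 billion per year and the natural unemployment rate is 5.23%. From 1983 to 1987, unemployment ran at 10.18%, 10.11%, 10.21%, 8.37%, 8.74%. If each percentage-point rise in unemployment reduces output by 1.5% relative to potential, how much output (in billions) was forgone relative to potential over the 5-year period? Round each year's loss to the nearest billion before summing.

$3,102 billion

Year 1983: gap = -1.5 × (10.18 - 5.23) = -7.425%, loss ≈ 9637 × 7.425/100 ≈ 716.
Year 1984: gap = -1.5 × (10.11 - 5.23) = -7.32%, loss ≈ 9637 × 7.32/100 ≈ 705.
Year 1985: gap = -1.5 × (10.21 - 5.23) = -7.47%, loss ≈ 9637 × 7.47/100 ≈ 720.
Year 1986: gap = -1.5 × (8.37 - 5.23) = -4.71%, loss ≈ 9637 × 4.71/100 ≈ 454.
Year 1987: gap = -1.5 × (8.74 - 5.23) = -5.265%, loss ≈ 9637 × 5.265/100 ≈ 507.
Total lost output = 716 + 705 + 720 + 454 + 507 = 3102 billion.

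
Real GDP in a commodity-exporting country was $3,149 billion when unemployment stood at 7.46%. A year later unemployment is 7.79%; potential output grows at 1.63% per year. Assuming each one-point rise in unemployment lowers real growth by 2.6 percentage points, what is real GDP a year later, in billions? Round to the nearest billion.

Δu = 7.79 - 7.46 = 0.33 points.
Okun's law (growth form): g_Y = g_Y* - β × Δu = 1.63 - 2.6 × (0.33) = 1.63 - 0.858 = 0.772%.
Real GDP in the next year = 3149 × (1 + 0.772/100) = 3149 × 1.00772 ≈ 3173 billion.

$3,173 billion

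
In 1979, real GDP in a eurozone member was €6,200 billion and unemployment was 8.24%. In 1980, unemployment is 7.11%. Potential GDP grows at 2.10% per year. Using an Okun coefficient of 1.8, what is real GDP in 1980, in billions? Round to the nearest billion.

Δu = 7.11 - 8.24 = -1.13 points.
Okun's law (growth form): g_Y = g_Y* - β × Δu = 2.10 - 1.8 × (-1.13) = 2.1 + 2.034 = 4.134%.
Real GDP in the next year = 6200 × (1 + 4.134/100) = 6200 × 1.04134 ≈ 6456 billion.

€6,456 billion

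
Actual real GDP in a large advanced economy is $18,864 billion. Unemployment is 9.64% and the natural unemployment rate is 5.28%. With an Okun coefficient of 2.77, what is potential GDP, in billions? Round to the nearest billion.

$21,455 billion

Unemployment gap = 9.64 - 5.28 = 4.36 points, so output gap = -2.77 × 4.36 = -12.0772%.
Since Y = Y* × (1 + gap/100), Y* = 18864/0.879228 ≈ 21455 billion.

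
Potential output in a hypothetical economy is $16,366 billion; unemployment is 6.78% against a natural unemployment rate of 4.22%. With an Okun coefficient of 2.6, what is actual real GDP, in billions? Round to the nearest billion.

$15,277 billion

Unemployment gap = 6.78 - 4.22 = 2.56 points, so the output gap is -2.6 × 2.56 = -6.656%.
Actual GDP = 16366 × (1 - 6.656/100) = 16366 × 0.93344 ≈ 15277 billion.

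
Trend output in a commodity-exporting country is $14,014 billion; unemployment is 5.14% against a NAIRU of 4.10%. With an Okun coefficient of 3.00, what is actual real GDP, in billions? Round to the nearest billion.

Unemployment gap = 5.14 - 4.1 = 1.04 points, so the output gap is -3 × 1.04 = -3.12%.
Actual GDP = 14014 × (1 - 3.12/100) = 14014 × 0.9688 ≈ 13577 billion.

$13,577 billion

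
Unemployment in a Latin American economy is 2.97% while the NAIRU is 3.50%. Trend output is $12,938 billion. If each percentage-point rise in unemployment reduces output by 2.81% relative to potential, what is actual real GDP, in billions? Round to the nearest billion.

Unemployment gap = 2.97 - 3.5 = -0.53 points, so the output gap is -2.81 × (-0.53) = 1.4893%.
Actual GDP = 12938 × (1 + 1.4893/100) = 12938 × 1.014893 ≈ 13131 billion.

$13,131 billion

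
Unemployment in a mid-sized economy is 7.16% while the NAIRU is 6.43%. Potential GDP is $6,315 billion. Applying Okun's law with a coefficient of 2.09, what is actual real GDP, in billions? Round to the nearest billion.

Unemployment gap = 7.16 - 6.43 = 0.73 points, so the output gap is -2.09 × 0.73 = -1.5257%.
Actual GDP = 6315 × (1 - 1.5257/100) = 6315 × 0.984743 ≈ 6219 billion.

$6,219 billion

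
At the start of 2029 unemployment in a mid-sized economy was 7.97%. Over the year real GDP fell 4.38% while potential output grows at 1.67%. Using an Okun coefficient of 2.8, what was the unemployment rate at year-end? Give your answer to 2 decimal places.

10.13%

Growth-rate Okun's law: g_Y = g_Y* - β × Δu, so Δu = (g_Y* - g_Y)/β.
Δu = (1.67 + 4.38)/2.8 = 6.05/2.8 = 2.16 percentage points.
Year-end unemployment = 7.97 + 2.16 = 10.13%.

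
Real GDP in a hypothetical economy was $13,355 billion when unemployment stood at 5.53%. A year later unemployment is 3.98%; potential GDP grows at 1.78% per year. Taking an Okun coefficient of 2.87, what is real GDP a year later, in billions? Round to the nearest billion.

$14,187 billion

Δu = 3.98 - 5.53 = -1.55 points.
Okun's law (growth form): g_Y = g_Y* - β × Δu = 1.78 - 2.87 × (-1.55) = 1.78 + 4.4485 = 6.2285%.
Real GDP in the next year = 13355 × (1 + 6.2285/100) = 13355 × 1.062285 ≈ 14187 billion.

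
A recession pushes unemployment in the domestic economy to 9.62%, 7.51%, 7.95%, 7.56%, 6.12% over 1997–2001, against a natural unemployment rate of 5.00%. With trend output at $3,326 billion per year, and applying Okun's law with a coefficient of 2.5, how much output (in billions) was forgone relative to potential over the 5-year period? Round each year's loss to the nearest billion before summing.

$1,144 billion

Year 1997: gap = -2.5 × (9.62 - 5) = -11.55%, loss ≈ 3326 × 11.55/100 ≈ 384.
Year 1998: gap = -2.5 × (7.51 - 5) = -6.275%, loss ≈ 3326 × 6.275/100 ≈ 209.
Year 1999: gap = -2.5 × (7.95 - 5) = -7.375%, loss ≈ 3326 × 7.375/100 ≈ 245.
Year 2000: gap = -2.5 × (7.56 - 5) = -6.4%, loss ≈ 3326 × 6.4/100 ≈ 213.
Year 2001: gap = -2.5 × (6.12 - 5) = -2.8%, loss ≈ 3326 × 2.8/100 ≈ 93.
Total lost output = 384 + 209 + 245 + 213 + 93 = 1144 billion.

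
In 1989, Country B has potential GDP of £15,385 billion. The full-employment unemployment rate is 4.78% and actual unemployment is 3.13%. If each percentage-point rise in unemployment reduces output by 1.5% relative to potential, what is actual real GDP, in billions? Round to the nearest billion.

Unemployment gap = 3.13 - 4.78 = -1.65 points, so the output gap is -1.5 × (-1.65) = 2.475%.
Actual GDP = 15385 × (1 + 2.475/100) = 15385 × 1.02475 ≈ 15766 billion.

£15,766 billion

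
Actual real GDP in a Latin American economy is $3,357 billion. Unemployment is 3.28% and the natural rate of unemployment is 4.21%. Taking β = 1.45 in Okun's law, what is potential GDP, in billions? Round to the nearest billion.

$3,312 billion

Unemployment gap = 3.28 - 4.21 = -0.93 points, so output gap = -1.45 × (-0.93) = 1.3485%.
Since Y = Y* × (1 + gap/100), Y* = 3357/1.013485 ≈ 3312 billion.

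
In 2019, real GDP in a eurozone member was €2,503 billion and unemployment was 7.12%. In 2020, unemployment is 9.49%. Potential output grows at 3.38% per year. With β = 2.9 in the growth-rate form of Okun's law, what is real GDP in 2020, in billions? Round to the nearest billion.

€2,416 billion

Δu = 9.49 - 7.12 = 2.37 points.
Okun's law (growth form): g_Y = g_Y* - β × Δu = 3.38 - 2.9 × (2.37) = 3.38 - 6.873 = -3.493%.
Real GDP in the next year = 2503 × (1 - 3.493/100) = 2503 × 0.96507 ≈ 2416 billion.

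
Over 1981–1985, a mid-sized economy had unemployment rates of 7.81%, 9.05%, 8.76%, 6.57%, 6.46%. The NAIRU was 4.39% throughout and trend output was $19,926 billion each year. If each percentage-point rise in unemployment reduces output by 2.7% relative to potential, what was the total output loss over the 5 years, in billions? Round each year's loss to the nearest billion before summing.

Year 1981: gap = -2.7 × (7.81 - 4.39) = -9.234%, loss ≈ 19926 × 9.234/100 ≈ 1840.
Year 1982: gap = -2.7 × (9.05 - 4.39) = -12.582%, loss ≈ 19926 × 12.582/100 ≈ 2507.
Year 1983: gap = -2.7 × (8.76 - 4.39) = -11.799%, loss ≈ 19926 × 11.799/100 ≈ 2351.
Year 1984: gap = -2.7 × (6.57 - 4.39) = -5.886%, loss ≈ 19926 × 5.886/100 ≈ 1173.
Year 1985: gap = -2.7 × (6.46 - 4.39) = -5.589%, loss ≈ 19926 × 5.589/100 ≈ 1114.
Total lost output = 1840 + 2507 + 2351 + 1173 + 1114 = 8985 billion.

$8,985 billion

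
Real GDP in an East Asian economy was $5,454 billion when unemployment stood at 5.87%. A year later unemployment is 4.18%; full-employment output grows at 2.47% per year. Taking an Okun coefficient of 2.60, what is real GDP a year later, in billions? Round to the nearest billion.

$5,828 billion

Δu = 4.18 - 5.87 = -1.69 points.
Okun's law (growth form): g_Y = g_Y* - β × Δu = 2.47 - 2.60 × (-1.69) = 2.47 + 4.394 = 6.864%.
Real GDP in the next year = 5454 × (1 + 6.864/100) = 5454 × 1.06864 ≈ 5828 billion.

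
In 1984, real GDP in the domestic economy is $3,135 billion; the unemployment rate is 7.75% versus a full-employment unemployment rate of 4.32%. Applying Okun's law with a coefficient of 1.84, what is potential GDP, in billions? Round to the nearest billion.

Unemployment gap = 7.75 - 4.32 = 3.43 points, so output gap = -1.84 × 3.43 = -6.3112%.
Since Y = Y* × (1 + gap/100), Y* = 3135/0.936888 ≈ 3346 billion.

$3,346 billion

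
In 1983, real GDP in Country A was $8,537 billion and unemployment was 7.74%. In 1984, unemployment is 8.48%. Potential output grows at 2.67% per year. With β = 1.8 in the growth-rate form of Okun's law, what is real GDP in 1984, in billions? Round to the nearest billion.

$8,651 billion

Δu = 8.48 - 7.74 = 0.74 points.
Okun's law (growth form): g_Y = g_Y* - β × Δu = 2.67 - 1.8 × (0.74) = 2.67 - 1.332 = 1.338%.
Real GDP in the next year = 8537 × (1 + 1.338/100) = 8537 × 1.01338 ≈ 8651 billion.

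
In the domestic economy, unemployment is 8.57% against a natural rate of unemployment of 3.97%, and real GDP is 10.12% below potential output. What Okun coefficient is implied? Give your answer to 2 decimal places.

Okun's law: output gap = -β × (u - u*).
-10.12 = -β × (8.57 - 3.97) = -β × 4.6, so β = 10.12/4.6 = 2.20.

β ≈ 2.20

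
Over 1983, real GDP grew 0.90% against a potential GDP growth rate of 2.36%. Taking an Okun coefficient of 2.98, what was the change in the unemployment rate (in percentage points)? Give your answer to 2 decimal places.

Growth-rate Okun's law: g_Y = g_Y* - β × Δu, so Δu = (g_Y* - g_Y)/β.
Δu = (2.36 - 0.9)/2.98 = 1.46/2.98 = 0.49 percentage points.

0.49 percentage points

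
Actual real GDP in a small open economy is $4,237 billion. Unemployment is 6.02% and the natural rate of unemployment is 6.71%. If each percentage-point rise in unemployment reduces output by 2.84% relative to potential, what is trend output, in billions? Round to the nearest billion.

Unemployment gap = 6.02 - 6.71 = -0.69 points, so output gap = -2.84 × (-0.69) = 1.9596%.
Since Y = Y* × (1 + gap/100), Y* = 4237/1.019596 ≈ 4156 billion.

$4,156 billion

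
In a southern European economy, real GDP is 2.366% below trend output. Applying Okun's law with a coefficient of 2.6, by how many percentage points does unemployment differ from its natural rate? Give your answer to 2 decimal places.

0.91 percentage points

Okun's law: output gap = -β × (u - u*), so u - u* = -(output gap)/β.
u - u* = -(-2.366)/2.6 = 0.91 percentage points.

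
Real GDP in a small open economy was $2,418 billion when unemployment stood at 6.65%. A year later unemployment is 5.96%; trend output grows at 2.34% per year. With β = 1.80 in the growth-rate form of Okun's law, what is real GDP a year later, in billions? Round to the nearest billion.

Δu = 5.96 - 6.65 = -0.69 points.
Okun's law (growth form): g_Y = g_Y* - β × Δu = 2.34 - 1.80 × (-0.69) = 2.34 + 1.242 = 3.582%.
Real GDP in the next year = 2418 × (1 + 3.582/100) = 2418 × 1.03582 ≈ 2505 billion.

$2,505 billion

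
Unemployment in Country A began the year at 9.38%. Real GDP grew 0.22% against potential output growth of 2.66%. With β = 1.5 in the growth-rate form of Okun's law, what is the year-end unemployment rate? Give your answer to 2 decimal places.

Growth-rate Okun's law: g_Y = g_Y* - β × Δu, so Δu = (g_Y* - g_Y)/β.
Δu = (2.66 - 0.22)/1.5 = 2.44/1.5 = 1.63 percentage points.
Year-end unemployment = 9.38 + 1.63 = 11.01%.

11.01%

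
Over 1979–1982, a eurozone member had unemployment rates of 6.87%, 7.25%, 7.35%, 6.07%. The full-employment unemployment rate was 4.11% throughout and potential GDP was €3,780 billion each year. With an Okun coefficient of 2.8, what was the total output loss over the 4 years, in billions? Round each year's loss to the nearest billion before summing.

Year 1979: gap = -2.8 × (6.87 - 4.11) = -7.728%, loss ≈ 3780 × 7.728/100 ≈ 292.
Year 1980: gap = -2.8 × (7.25 - 4.11) = -8.792%, loss ≈ 3780 × 8.792/100 ≈ 332.
Year 1981: gap = -2.8 × (7.35 - 4.11) = -9.072%, loss ≈ 3780 × 9.072/100 ≈ 343.
Year 1982: gap = -2.8 × (6.07 - 4.11) = -5.488%, loss ≈ 3780 × 5.488/100 ≈ 207.
Total lost output = 292 + 332 + 343 + 207 = 1174 billion.

€1,174 billion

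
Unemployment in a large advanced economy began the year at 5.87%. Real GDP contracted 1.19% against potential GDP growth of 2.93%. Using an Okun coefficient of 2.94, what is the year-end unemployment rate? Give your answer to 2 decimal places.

Growth-rate Okun's law: g_Y = g_Y* - β × Δu, so Δu = (g_Y* - g_Y)/β.
Δu = (2.93 + 1.19)/2.94 = 4.12/2.94 = 1.40 percentage points.
Year-end unemployment = 5.87 + 1.4 = 7.27%.

7.27%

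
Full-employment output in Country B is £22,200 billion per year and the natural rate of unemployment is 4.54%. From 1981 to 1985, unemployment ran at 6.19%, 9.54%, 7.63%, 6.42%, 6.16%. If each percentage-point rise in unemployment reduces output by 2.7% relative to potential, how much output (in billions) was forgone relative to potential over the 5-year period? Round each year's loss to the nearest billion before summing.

Year 1981: gap = -2.7 × (6.19 - 4.54) = -4.455%, loss ≈ 22200 × 4.455/100 ≈ 989.
Year 1982: gap = -2.7 × (9.54 - 4.54) = -13.5%, loss ≈ 22200 × 13.5/100 ≈ 2997.
Year 1983: gap = -2.7 × (7.63 - 4.54) = -8.343%, loss ≈ 22200 × 8.343/100 ≈ 1852.
Year 1984: gap = -2.7 × (6.42 - 4.54) = -5.076%, loss ≈ 22200 × 5.076/100 ≈ 1127.
Year 1985: gap = -2.7 × (6.16 - 4.54) = -4.374%, loss ≈ 22200 × 4.374/100 ≈ 971.
Total lost output = 989 + 2997 + 1852 + 1127 + 971 = 7936 billion.

£7,936 billion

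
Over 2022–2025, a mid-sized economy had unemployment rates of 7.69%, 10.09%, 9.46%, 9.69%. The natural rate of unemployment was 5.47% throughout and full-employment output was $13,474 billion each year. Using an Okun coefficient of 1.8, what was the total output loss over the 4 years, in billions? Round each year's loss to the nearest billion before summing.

$3,649 billion

Year 2022: gap = -1.8 × (7.69 - 5.47) = -3.996%, loss ≈ 13474 × 3.996/100 ≈ 538.
Year 2023: gap = -1.8 × (10.09 - 5.47) = -8.316%, loss ≈ 13474 × 8.316/100 ≈ 1120.
Year 2024: gap = -1.8 × (9.46 - 5.47) = -7.182%, loss ≈ 13474 × 7.182/100 ≈ 968.
Year 2025: gap = -1.8 × (9.69 - 5.47) = -7.596%, loss ≈ 13474 × 7.596/100 ≈ 1023.
Total lost output = 538 + 1120 + 968 + 1023 = 3649 billion.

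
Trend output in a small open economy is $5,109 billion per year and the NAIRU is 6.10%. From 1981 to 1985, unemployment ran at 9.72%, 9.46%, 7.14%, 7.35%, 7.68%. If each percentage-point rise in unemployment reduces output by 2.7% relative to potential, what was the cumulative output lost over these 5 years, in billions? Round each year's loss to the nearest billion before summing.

$1,495 billion

Year 1981: gap = -2.7 × (9.72 - 6.1) = -9.774%, loss ≈ 5109 × 9.774/100 ≈ 499.
Year 1982: gap = -2.7 × (9.46 - 6.1) = -9.072%, loss ≈ 5109 × 9.072/100 ≈ 463.
Year 1983: gap = -2.7 × (7.14 - 6.1) = -2.808%, loss ≈ 5109 × 2.808/100 ≈ 143.
Year 1984: gap = -2.7 × (7.35 - 6.1) = -3.375%, loss ≈ 5109 × 3.375/100 ≈ 172.
Year 1985: gap = -2.7 × (7.68 - 6.1) = -4.266%, loss ≈ 5109 × 4.266/100 ≈ 218.
Total lost output = 499 + 463 + 143 + 172 + 218 = 1495 billion.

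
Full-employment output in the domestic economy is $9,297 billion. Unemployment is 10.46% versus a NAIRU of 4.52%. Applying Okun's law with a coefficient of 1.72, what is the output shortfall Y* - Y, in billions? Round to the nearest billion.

$950 billion

Output gap = -1.72 × (10.46 - 4.52) = -1.72 × 5.94 = -10.2168%.
Actual GDP ≈ 9297 × 0.897832 ≈ 8347 billion, so the shortfall is 9297 - 8347 = 950 billion.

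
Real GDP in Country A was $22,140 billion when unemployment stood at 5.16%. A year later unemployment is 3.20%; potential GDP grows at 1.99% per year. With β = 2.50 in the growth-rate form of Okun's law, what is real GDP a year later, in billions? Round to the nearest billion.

Δu = 3.2 - 5.16 = -1.96 points.
Okun's law (growth form): g_Y = g_Y* - β × Δu = 1.99 - 2.50 × (-1.96) = 1.99 + 4.9 = 6.89%.
Real GDP in the next year = 22140 × (1 + 6.89/100) = 22140 × 1.0689 ≈ 23665 billion.

$23,665 billion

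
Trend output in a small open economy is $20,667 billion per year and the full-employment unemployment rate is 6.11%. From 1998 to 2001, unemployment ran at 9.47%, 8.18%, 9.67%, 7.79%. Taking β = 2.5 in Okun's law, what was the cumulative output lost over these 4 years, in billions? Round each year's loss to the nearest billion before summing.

$5,513 billion

Year 1998: gap = -2.5 × (9.47 - 6.11) = -8.4%, loss ≈ 20667 × 8.4/100 ≈ 1736.
Year 1999: gap = -2.5 × (8.18 - 6.11) = -5.175%, loss ≈ 20667 × 5.175/100 ≈ 1070.
Year 2000: gap = -2.5 × (9.67 - 6.11) = -8.9%, loss ≈ 20667 × 8.9/100 ≈ 1839.
Year 2001: gap = -2.5 × (7.79 - 6.11) = -4.2%, loss ≈ 20667 × 4.2/100 ≈ 868.
Total lost output = 1736 + 1070 + 1839 + 868 = 5513 billion.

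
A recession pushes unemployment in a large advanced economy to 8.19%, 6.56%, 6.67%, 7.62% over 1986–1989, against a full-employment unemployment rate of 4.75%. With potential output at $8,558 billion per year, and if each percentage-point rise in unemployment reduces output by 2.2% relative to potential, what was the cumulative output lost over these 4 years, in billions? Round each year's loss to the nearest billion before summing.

Year 1986: gap = -2.2 × (8.19 - 4.75) = -7.568%, loss ≈ 8558 × 7.568/100 ≈ 648.
Year 1987: gap = -2.2 × (6.56 - 4.75) = -3.982%, loss ≈ 8558 × 3.982/100 ≈ 341.
Year 1988: gap = -2.2 × (6.67 - 4.75) = -4.224%, loss ≈ 8558 × 4.224/100 ≈ 361.
Year 1989: gap = -2.2 × (7.62 - 4.75) = -6.314%, loss ≈ 8558 × 6.314/100 ≈ 540.
Total lost output = 648 + 341 + 361 + 540 = 1890 billion.

$1,890 billion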